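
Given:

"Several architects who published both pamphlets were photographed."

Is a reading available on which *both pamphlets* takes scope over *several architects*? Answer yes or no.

The target quantifier *both pamphlets* is part of the relative clause *who published both pamphlets*.
Quantifiers inside a relative clause are trapped there; the RC boundary blocks QR.
*both pamphlets* > *several architects* would require crossing that boundary, which is illicit.

No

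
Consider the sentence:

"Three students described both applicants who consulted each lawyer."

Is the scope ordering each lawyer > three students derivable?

The DP *each lawyer* is contained in the relative clause *who consulted each lawyer* modifying *both applicants*.
The relative clause forms an island for QR, so the quantifier is confined to the head noun's restrictor.
Hence only narrow scope for *each lawyer* (under *three students*) survives.

No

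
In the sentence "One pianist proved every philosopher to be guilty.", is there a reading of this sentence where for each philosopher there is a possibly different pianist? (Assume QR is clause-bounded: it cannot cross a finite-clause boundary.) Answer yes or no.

Yes

This is the *every philosopher* > *one pianist* reading.
*every philosopher* is an ECM subject; ECM complements are not islands, and the embedded quantifier may take matrix scope.
Ordinary QR to a clause-peripheral position gives the wide-scope LF for the lower DP.
Both orderings are possible: *one pianist* > *every philosopher* and *every philosopher* > *one pianist*.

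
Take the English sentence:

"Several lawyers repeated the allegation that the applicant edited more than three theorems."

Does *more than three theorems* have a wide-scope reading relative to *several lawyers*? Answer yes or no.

No

Structurally, *more than three theorems* is inside the complex NP *the allegation that the applicant edited more than three theorems*.
The Complex NP Constraint bars QR out of the complement clause of a noun.
There is no licit LF on which *more than three theorems* c-commands *several lawyers*.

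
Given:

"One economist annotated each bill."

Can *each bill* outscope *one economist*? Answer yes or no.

*each bill* and *one economist* are in the same minimal clause.
Clause-internal QR can adjoin the lower DP above the subject, yielding the inverse reading.

Yes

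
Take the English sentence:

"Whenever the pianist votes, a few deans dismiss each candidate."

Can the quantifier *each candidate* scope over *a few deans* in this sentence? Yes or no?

Yes

*each candidate* is a matrix argument; the adjunct is an island but the target quantifier is outside it.
No island intervenes, so both surface and inverse scope are derivable.
The sentence is scopally ambiguous between *a few deans* > *each candidate* and *each candidate* > *a few deans*.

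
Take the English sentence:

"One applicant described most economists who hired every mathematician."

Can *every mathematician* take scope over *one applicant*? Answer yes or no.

The DP *every mathematician* is contained in the relative clause *who hired every mathematician* modifying *most economists*.
Relative clauses block scope extraction: QR cannot target a position outside the modified NP.
Hence only narrow scope for *every mathematician* (under *one applicant*) survives.

No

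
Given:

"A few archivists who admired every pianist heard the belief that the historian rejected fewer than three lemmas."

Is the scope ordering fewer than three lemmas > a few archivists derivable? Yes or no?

*fewer than three lemmas* occurs within the complex NP *the belief that the historian rejected fewer than three lemmas*.
The Complex NP Constraint bars QR out of the complement clause of a noun.
Hence only narrow scope for *fewer than three lemmas* (under *a few archivists*) survives.

No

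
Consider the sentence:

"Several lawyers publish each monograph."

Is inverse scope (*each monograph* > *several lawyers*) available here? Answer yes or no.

*each monograph* and *several lawyers* are in the same minimal clause.
QR within a single clause is free, so the lower quantifier may take scope over the higher one.
So *each monograph* > *several lawyers* is among the available readings.

Yes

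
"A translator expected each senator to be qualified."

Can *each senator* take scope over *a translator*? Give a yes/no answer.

Yes

The ECM infinitive is scope-transparent — *each senator* is free to raise above *a translator*.
Nothing blocks QR of the lower DP to a position above the higher one, so inverse scope is available.
Both orderings are possible: *a translator* > *each senator* and *each senator* > *a translator*.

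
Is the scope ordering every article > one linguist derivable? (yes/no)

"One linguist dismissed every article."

Yes

*every article* and *one linguist* are in the same minimal clause.
Nothing blocks QR of the lower DP to a position above the higher one, so inverse scope is available.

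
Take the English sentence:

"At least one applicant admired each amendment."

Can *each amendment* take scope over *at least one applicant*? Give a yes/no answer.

Yes

*each amendment* is the matrix object and *at least one applicant* the matrix subject; the two are clausemates.
Nothing blocks QR of the lower DP to a position above the higher one, so inverse scope is available.
The sentence is scopally ambiguous between *at least one applicant* > *each amendment* and *each amendment* > *at least one applicant*.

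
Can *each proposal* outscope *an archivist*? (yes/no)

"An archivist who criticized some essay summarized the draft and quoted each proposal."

No

*each proposal* is embedded in one conjunct of the coordinate structure (*quoted each proposal*).
Asymmetric QR out of one conjunct violates the Coordinate Structure Constraint.
So *each proposal* cannot raise to a position above *an archivist*.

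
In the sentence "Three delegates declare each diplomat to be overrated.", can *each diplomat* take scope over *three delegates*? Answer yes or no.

Yes

The ECM infinitive is scope-transparent — *each diplomat* is free to raise above *three delegates*.
Nothing blocks QR of the lower DP to a position above the higher one, so inverse scope is available.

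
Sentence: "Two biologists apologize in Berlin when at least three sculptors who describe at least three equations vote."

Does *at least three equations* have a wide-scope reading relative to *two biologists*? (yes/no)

*at least three equations* sits inside the relative clause *who describe at least three equations*, which is itself inside the adjunct *when at least three sculptors who describe at least three equations vote*.
Two island boundaries intervene — the relative clause and the adjunct. Either alone would block QR.
Hence only narrow scope for *at least three equations* (under *two biologists*) survives.

No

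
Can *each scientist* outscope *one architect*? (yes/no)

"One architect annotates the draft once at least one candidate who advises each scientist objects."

No

*each scientist* sits inside the relative clause *who advises each scientist*, which is itself inside the adjunct *once at least one candidate who advises each scientist objects*.
Nested islands: the RC island is itself inside an adjunct island, so wide scope is doubly excluded.
*each scientist* > *one architect* would require crossing that boundary, which is illicit.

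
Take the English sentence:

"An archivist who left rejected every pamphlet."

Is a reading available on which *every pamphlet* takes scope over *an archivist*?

Yes

Although the sentence contains a relative clause (*who left*), *every pamphlet* is outside it, in the matrix VP.
Nothing blocks QR of the lower DP to a position above the higher one, so inverse scope is available.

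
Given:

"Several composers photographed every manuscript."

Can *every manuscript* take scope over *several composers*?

Yes

Both DPs are arguments of the same predicate; there is no clause or island boundary between them.
Clause-internal QR can adjoin the lower DP above the subject, yielding the inverse reading.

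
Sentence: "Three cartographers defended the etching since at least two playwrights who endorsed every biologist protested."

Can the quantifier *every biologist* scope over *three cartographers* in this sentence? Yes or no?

No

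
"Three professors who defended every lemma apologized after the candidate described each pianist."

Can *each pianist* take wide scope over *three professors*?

*each pianist* sits inside the adjunct clause *after the candidate described each pianist*.
Since the clause is an adjunct (not a complement), the Adjunct Condition blocks QR across its edge.
*each pianist* is confined to the island and cannot take scope over *three professors*.

No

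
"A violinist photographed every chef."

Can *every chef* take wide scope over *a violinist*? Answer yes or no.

Yes

*a violinist* and *every chef* are co-arguments of the matrix verb, with nothing but a clause-internal boundary between them.
Nothing blocks QR of the lower DP to a position above the higher one, so inverse scope is available.
So *every chef* > *a violinist* is among the available readings.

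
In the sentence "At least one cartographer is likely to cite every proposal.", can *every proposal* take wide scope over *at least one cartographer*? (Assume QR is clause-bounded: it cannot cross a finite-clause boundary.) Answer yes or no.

Yes

The matrix predicate is a raising verb, whose infinitival complement is not a scope island — *every proposal* can QR into the matrix clause.
No island intervenes, so both surface and inverse scope are derivable.
So *every proposal* > *at least one cartographer* is among the available readings.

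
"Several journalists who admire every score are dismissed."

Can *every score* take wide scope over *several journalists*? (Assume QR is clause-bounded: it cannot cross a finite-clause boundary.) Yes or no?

No

*every score* sits inside the relative clause *who admire every score*.
Relative clauses are scope islands: a quantifier cannot QR out of a relative clause to take scope in the matrix clause.
There is no licit LF on which *every score* c-commands *several journalists*.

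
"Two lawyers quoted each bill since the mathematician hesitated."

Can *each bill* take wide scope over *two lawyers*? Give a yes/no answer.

The adjunct island is irrelevant here — *each bill* and *two lawyers* are both in the matrix clause.
Nothing blocks QR of the lower DP to a position above the higher one, so inverse scope is available.
So *each bill* > *two lawyers* is among the available readings.

Yes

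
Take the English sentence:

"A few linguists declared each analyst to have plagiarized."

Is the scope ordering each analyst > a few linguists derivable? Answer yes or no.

This is an ECM construction: *each analyst* is the infinitival subject, Case-marked by the matrix verb, and the infinitive is transparent for QR.
Nothing blocks QR of the lower DP to a position above the higher one, so inverse scope is available.
The sentence is scopally ambiguous between *a few linguists* > *each analyst* and *each analyst* > *a few linguists*.

Yes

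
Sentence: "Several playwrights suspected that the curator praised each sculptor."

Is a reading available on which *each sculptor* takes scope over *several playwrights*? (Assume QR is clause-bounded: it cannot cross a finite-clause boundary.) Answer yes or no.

*each sculptor* sits inside the finite complement clause *that the curator praised each sculptor*.
With QR restricted to its own tensed clause, the embedded quantifier cannot reach a matrix scope position.
There is no licit LF on which *each sculptor* c-commands *several playwrights*.

No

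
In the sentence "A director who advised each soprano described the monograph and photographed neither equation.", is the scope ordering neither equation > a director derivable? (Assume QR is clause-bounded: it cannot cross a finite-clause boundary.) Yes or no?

No

*neither equation* occurs within one conjunct of the coordinate structure (*photographed neither equation*).
A quantifier cannot raise out of one conjunct of a coordination across the whole coordinate structure — the CSC applies to QR.
Hence only narrow scope for *neither equation* (under *a director*) survives.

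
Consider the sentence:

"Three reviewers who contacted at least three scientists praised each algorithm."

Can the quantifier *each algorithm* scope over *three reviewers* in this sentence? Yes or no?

Yes

The RC *who contacted at least three scientists* is an island, but *each algorithm* is not inside it — it is the matrix object, a clausemate of *three reviewers*.
Since no island is crossed, the inverse ordering is licensed alongside surface scope.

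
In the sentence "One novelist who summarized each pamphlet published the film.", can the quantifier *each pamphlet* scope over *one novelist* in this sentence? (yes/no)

The target quantifier *each pamphlet* is part of the relative clause *who summarized each pamphlet*.
Relative clauses are scope islands: a quantifier cannot QR out of a relative clause to take scope in the matrix clause.
*each pamphlet* is confined to the island and cannot take scope over *one novelist*.

No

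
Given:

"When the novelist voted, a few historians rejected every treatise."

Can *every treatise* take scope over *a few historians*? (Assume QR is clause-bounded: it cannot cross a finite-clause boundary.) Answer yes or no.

The adjunct clause does not contain *every treatise*, which is the matrix object.
No island intervenes, so both surface and inverse scope are derivable.

Yes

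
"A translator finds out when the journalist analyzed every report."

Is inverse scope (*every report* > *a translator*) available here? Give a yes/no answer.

No

The target quantifier *every report* is part of the embedded question *when the journalist analyzed every report*.
An indirect question is a wh-island; the filled [Spec,CP] blocks QR across the CP edge.
Hence only narrow scope for *every report* (under *a translator*) survives.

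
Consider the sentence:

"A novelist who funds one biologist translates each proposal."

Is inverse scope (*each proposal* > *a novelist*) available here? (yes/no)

Yes

Although the sentence contains a relative clause (*who funds one biologist*), *each proposal* is outside it, in the matrix VP.
Clause-internal QR can adjoin the lower DP above the subject, yielding the inverse reading.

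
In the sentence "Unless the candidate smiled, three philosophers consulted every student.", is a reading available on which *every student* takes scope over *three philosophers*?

*every student* is a matrix argument; the adjunct is an island but the target quantifier is outside it.
No island intervenes, so both surface and inverse scope are derivable.

Yes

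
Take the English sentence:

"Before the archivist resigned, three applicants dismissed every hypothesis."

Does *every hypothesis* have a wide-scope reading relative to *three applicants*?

Yes

The adjunct clause does not contain *every hypothesis*, which is the matrix object.
With no island boundary between them, the object can take inverse scope over the subject via ordinary QR within the clause.
Both orderings are possible: *three applicants* > *every hypothesis* and *every hypothesis* > *three applicants*.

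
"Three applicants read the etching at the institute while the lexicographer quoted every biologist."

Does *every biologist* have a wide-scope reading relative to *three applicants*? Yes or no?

No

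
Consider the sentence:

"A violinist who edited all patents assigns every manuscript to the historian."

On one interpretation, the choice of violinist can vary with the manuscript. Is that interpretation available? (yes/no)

Yes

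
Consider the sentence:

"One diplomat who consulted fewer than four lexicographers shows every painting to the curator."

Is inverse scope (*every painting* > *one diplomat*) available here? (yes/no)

Yes

*every painting* sits in the matrix clause, not in the relative clause on *one diplomat*.
No island intervenes, so both surface and inverse scope are derivable.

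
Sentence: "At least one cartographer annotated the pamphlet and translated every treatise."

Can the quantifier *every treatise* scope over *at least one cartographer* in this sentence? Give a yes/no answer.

No

The DP *every treatise* is contained in one conjunct of the coordinate structure (*translated every treatise*).
A quantifier cannot raise out of one conjunct of a coordination across the whole coordinate structure — the CSC applies to QR.
So the wide-scope reading for *every treatise* is blocked.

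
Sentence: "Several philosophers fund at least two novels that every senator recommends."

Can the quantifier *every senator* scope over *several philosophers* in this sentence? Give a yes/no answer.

No

*every senator* is embedded in the relative clause *that every senator recommends* modifying *at least two novels*.
A relative clause is a scope island — quantifier raising cannot cross its boundary.
*every senator* is confined to the island and cannot take scope over *several philosophers*.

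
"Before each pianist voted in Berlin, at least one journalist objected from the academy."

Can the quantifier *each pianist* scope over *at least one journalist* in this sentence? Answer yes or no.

No

*each pianist* occurs within the adjunct clause *before each pianist voted in Berlin*.
Adjunct clauses are scope islands: a quantifier inside an adjunct cannot raise into the matrix clause.
The ordering *each pianist* > *at least one journalist* is therefore underivable.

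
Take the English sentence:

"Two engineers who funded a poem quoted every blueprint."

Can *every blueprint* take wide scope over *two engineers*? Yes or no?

Yes

*every blueprint* sits in the matrix clause, not in the relative clause on *two engineers*.
Ordinary QR to a clause-peripheral position gives the wide-scope LF for the lower DP.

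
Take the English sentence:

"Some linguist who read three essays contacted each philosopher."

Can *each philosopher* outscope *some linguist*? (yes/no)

The relative clause *who read three essays* modifies *some linguist*, but *each philosopher* is not inside that relative clause — it is an argument of the matrix verb.
With no island boundary between them, the object can take inverse scope over the subject via ordinary QR within the clause.
So *each philosopher* > *some linguist* is among the available readings.

Yes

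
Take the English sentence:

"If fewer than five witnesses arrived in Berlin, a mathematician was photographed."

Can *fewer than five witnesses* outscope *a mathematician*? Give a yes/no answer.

No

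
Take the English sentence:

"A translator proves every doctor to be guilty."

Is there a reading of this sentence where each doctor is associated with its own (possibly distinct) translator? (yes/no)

That reading corresponds to *every doctor* > *a translator*.
The ECM infinitive is scope-transparent — *every doctor* is free to raise above *a translator*.
Since no island is crossed, the inverse ordering is licensed alongside surface scope.
So *every doctor* > *a translator* is among the available readings.

Yes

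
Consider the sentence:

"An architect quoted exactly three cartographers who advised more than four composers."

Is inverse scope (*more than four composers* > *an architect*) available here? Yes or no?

No

*more than four composers* occurs within the relative clause *who advised more than four composers* modifying *exactly three cartographers*.
QR out of a relative clause is ruled out by the relative-clause island constraint.
Hence only narrow scope for *more than four composers* (under *an architect*) survives.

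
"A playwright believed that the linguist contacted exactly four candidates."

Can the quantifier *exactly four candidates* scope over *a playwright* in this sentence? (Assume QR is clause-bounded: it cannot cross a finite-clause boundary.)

*exactly four candidates* is embedded in the finite complement clause *that the linguist contacted exactly four candidates*.
Under clause-bounded QR, a quantifier in an embedded finite clause cannot raise into the matrix clause.
So the wide-scope reading for *exactly four candidates* is blocked.

No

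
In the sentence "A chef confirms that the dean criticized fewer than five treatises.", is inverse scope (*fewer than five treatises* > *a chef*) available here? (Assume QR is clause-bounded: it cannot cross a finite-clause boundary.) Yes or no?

No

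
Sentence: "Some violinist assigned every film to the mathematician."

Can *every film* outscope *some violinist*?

Both DPs are arguments of the same predicate; there is no clause or island boundary between them.
Clause-internal QR can adjoin the lower DP above the subject, yielding the inverse reading.

Yes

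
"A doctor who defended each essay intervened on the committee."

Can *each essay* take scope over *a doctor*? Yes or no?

No

The target quantifier *each essay* is part of the relative clause *who defended each essay*.
QR out of a relative clause is ruled out by the relative-clause island constraint.
There is no licit LF on which *each essay* c-commands *a doctor*.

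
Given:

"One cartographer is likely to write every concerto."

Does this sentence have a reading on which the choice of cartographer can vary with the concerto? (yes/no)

That reading corresponds to *every concerto* > *one cartographer*.
*every concerto* is inside a raising infinitive, which is transparent to QR (no CP barrier), so it behaves as a matrix argument.
Ordinary QR to a clause-peripheral position gives the wide-scope LF for the lower DP.

Yes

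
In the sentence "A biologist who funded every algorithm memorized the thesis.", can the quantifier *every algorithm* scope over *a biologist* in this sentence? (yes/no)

No

*every algorithm* sits inside the relative clause *who funded every algorithm*.
Relative clauses block scope extraction: QR cannot target a position outside the modified NP.
So *every algorithm* cannot raise high enough to outscope *a biologist*; only the surface ordering *a biologist* > *every algorithm* is available.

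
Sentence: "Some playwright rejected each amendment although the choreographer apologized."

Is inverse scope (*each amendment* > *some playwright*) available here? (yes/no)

Yes

*each amendment* is a matrix argument; the adjunct is an island but the target quantifier is outside it.
Nothing blocks QR of the lower DP to a position above the higher one, so inverse scope is available.
So *each amendment* > *some playwright* is among the available readings.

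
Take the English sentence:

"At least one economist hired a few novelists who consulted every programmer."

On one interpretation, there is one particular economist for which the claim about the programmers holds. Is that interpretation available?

Yes

This is the *at least one economist* > *every programmer* reading.
That is the surface-scope ordering, which is always one of the available readings — island constraints only ever restrict inverse scope.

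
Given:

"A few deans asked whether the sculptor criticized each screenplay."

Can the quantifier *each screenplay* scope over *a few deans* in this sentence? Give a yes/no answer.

No

*each screenplay* sits inside the embedded question *whether the sculptor criticized each screenplay*.
Embedded wh-clauses are opaque for QR, so the quantifier stays inside the question.
*each screenplay* > *a few deans* would require crossing that boundary, which is illicit.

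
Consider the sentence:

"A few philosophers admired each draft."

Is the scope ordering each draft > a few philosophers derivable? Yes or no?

Yes

*each draft* is the matrix object and *a few philosophers* the matrix subject; the two are clausemates.
Ordinary QR to a clause-peripheral position gives the wide-scope LF for the lower DP.
Both orderings are possible: *a few philosophers* > *each draft* and *each draft* > *a few philosophers*.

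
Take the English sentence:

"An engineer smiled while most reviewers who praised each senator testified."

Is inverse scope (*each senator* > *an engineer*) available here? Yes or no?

No

*each senator* occurs within the relative clause *who praised each senator*, which is itself inside the adjunct *while most reviewers who praised each senator testified*.
Even if one barrier were somehow void, the other would still block QR.
*each senator* > *an engineer* would require crossing that boundary, which is illicit.
(Only the surface reading survives: one fixed engineer with respect to all the relevant senators.)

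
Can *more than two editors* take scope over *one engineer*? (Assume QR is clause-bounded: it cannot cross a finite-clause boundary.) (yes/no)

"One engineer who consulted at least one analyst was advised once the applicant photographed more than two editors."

*more than two editors* is embedded in the adjunct clause *once the applicant photographed more than two editors*.
Since the clause is an adjunct (not a complement), the Adjunct Condition blocks QR across its edge.
*more than two editors* is confined to the island and cannot take scope over *one engineer*.

No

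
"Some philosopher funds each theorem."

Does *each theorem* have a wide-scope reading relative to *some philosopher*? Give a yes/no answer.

*each theorem* and *some philosopher* are in the same minimal clause.
Ordinary QR to a clause-peripheral position gives the wide-scope LF for the lower DP.

Yes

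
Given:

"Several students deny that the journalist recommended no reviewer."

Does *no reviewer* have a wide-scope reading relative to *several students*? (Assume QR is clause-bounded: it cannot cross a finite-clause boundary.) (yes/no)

*no reviewer* is embedded in the finite complement clause *that the journalist recommended no reviewer*.
Given the clause-boundedness assumption, QR cannot cross the finite CP into the matrix.
*no reviewer* is confined to the island and cannot take scope over *several students*.

No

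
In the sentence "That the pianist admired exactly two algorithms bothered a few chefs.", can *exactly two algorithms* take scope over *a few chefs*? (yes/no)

No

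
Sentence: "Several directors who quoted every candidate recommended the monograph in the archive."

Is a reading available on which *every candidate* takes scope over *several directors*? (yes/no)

No

Structurally, *every candidate* is inside the relative clause *who quoted every candidate*.
The relative clause forms an island for QR, so the quantifier is confined to the head noun's restrictor.
So *every candidate* cannot raise to a position above *several directors*.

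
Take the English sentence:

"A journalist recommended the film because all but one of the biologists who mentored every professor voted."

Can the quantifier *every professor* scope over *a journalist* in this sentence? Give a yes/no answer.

No

*every professor* is embedded in the relative clause *who mentored every professor*, which is itself inside the adjunct *because all but one of the biologists who mentored every professor voted*.
Both the relative clause and the enclosing adjunct are scope islands; QR cannot cross either.
The inverse ordering *every professor* > *a journalist* is therefore underivable.
(Only the surface reading survives: one fixed journalist with respect to all the relevant professors.)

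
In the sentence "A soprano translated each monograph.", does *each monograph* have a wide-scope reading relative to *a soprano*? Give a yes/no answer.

Yes

*each monograph* and *a soprano* are in the same minimal clause.
No island intervenes, so both surface and inverse scope are derivable.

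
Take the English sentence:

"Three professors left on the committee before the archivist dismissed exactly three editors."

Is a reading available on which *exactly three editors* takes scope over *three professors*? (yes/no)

No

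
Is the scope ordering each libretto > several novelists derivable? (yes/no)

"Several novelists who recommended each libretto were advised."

*each libretto* occurs within the relative clause *who recommended each libretto*.
Relative clauses are scope islands: a quantifier cannot QR out of a relative clause to take scope in the matrix clause.
The inverse ordering *each libretto* > *several novelists* is therefore underivable.

No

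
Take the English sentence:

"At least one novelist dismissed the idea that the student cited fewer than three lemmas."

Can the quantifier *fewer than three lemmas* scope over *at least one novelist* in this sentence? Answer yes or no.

No

*fewer than three lemmas* occurs within the complex NP *the idea that the student cited fewer than three lemmas*.
Noun-complement clauses are scope islands (the Complex NP Constraint): a quantifier inside one cannot scope into the matrix.
Hence only narrow scope for *fewer than three lemmas* (under *at least one novelist*) survives.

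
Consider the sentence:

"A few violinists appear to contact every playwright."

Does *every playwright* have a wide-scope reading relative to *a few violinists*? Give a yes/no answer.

The matrix predicate is a raising verb, whose infinitival complement is not a scope island — *every playwright* can QR into the matrix clause.
Ordinary QR to a clause-peripheral position gives the wide-scope LF for the lower DP.
The sentence is scopally ambiguous between *a few violinists* > *every playwright* and *every playwright* > *a few violinists*.

Yes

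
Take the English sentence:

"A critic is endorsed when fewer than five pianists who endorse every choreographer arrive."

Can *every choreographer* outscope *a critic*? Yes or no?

*every choreographer* sits inside the relative clause *who endorse every choreographer*, which is itself inside the adjunct *when fewer than five pianists who endorse every choreographer arrive*.
Both the relative clause and the enclosing adjunct are scope islands; QR cannot cross either.
So the wide-scope reading for *every choreographer* is blocked.
(Only the surface reading survives: one fixed critic with respect to all the relevant choreographers.)

No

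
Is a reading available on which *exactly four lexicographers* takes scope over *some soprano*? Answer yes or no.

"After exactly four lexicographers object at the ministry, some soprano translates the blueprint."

Structurally, *exactly four lexicographers* is inside the adjunct clause *after exactly four lexicographers object at the ministry*.
Adverbial clauses are not L-marked, so they are barriers for QR — the quantifier cannot escape the adjunct.
There is no licit LF on which *exactly four lexicographers* c-commands *some soprano*.

No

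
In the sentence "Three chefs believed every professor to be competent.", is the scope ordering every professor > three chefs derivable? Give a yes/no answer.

This is an ECM construction: *every professor* is the infinitival subject, Case-marked by the matrix verb, and the infinitive is transparent for QR.
Since no island is crossed, the inverse ordering is licensed alongside surface scope.
Both orderings are possible: *three chefs* > *every professor* and *every professor* > *three chefs*.

Yes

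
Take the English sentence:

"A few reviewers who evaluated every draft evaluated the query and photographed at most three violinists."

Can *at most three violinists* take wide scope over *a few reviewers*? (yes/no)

No

The target quantifier *at most three violinists* is part of one conjunct of the coordinate structure (*photographed at most three violinists*).
QR out of a conjunct would have to apply non-ATB, which the CSC forbids.
*at most three violinists* > *a few reviewers* would require crossing that boundary, which is illicit.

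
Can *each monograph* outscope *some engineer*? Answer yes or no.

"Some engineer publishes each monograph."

*each monograph* is the matrix object and *some engineer* the matrix subject; the two are clausemates.
No island intervenes, so both surface and inverse scope are derivable.

Yes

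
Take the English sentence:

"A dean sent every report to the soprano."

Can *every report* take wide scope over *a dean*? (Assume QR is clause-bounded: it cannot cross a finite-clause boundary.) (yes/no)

Yes

*a dean* and *every report* are co-arguments of the matrix verb, with nothing but a clause-internal boundary between them.
Since no island is crossed, the inverse ordering is licensed alongside surface scope.
So *every report* > *a dean* is among the available readings.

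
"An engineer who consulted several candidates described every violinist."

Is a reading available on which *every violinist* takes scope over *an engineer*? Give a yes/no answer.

Yes

The RC *who consulted several candidates* is an island, but *every violinist* is not inside it — it is the matrix object, a clausemate of *an engineer*.
Since no island is crossed, the inverse ordering is licensed alongside surface scope.
So *every violinist* > *an engineer* is among the available readings.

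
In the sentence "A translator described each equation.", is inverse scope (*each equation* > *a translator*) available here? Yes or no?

Yes

*a translator* and *each equation* are co-arguments of the matrix verb, with nothing but a clause-internal boundary between them.
Nothing blocks QR of the lower DP to a position above the higher one, so inverse scope is available.
Both orderings are possible: *a translator* > *each equation* and *each equation* > *a translator*.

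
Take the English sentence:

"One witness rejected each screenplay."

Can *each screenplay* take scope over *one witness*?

Yes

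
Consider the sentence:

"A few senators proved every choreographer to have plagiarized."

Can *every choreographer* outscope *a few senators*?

Yes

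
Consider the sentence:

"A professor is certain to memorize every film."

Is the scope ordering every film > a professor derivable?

Yes

*every film* is the object of the infinitival complement of a raising predicate; raising infinitives are transparent for QR, so the two DPs are in effect clausemates.
No island intervenes, so both surface and inverse scope are derivable.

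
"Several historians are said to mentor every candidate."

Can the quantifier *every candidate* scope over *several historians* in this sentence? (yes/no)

Yes

*every candidate* is inside a raising infinitive, which is transparent to QR (no CP barrier), so it behaves as a matrix argument.
QR within a single clause is free, so the lower quantifier may take scope over the higher one.
So *every candidate* > *several historians* is among the available readings.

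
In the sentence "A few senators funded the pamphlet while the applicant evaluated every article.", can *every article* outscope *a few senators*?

The target quantifier *every article* is part of the adjunct clause *while the applicant evaluated every article*.
The adjunct-island constraint bars QR out of an adverbial clause.
So the wide-scope reading for *every article* is blocked.

No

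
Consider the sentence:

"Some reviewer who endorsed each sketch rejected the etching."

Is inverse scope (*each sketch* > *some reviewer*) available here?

No

*each sketch* is embedded in the relative clause *who endorsed each sketch*.
Relative clauses are scope islands: a quantifier cannot QR out of a relative clause to take scope in the matrix clause.
*each sketch* > *some reviewer* would require crossing that boundary, which is illicit.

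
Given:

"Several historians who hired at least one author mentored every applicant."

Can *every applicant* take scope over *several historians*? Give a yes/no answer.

Yes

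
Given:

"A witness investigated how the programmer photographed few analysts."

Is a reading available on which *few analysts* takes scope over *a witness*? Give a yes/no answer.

The DP *few analysts* is contained in the embedded question *how the programmer photographed few analysts*.
Embedded wh-clauses are opaque for QR, so the quantifier stays inside the question.
So *few analysts* cannot raise to a position above *a witness*.

No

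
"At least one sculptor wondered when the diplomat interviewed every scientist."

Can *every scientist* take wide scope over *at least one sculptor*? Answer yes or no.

No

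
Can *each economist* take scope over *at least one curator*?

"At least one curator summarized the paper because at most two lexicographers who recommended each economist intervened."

*each economist* occurs within the relative clause *who recommended each economist*, which is itself inside the adjunct *because at most two lexicographers who recommended each economist intervened*.
Two island boundaries intervene — the relative clause and the adjunct. Either alone would block QR.
Hence only narrow scope for *each economist* (under *at least one curator*) survives.
(Only the surface reading survives: one fixed curator with respect to all the relevant economists.)

No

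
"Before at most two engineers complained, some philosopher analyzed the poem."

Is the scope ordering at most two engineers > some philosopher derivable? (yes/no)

Structurally, *at most two engineers* is inside the adjunct clause *before at most two engineers complained*.
Adjuncts are opaque for quantifier raising; a quantifier in an adjunct stays inside it.
The ordering *at most two engineers* > *some philosopher* is therefore underivable.

No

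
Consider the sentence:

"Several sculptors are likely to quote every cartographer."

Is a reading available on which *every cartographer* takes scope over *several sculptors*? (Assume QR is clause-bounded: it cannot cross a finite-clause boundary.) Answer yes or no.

Raising constructions are monoclausal for scope purposes; *every cartographer* is not separated from *several sculptors* by any island.
Since no island is crossed, the inverse ordering is licensed alongside surface scope.

Yes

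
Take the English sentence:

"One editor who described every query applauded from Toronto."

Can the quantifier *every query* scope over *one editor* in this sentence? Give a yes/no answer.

The target quantifier *every query* is part of the relative clause *who described every query*.
QR out of a relative clause is ruled out by the relative-clause island constraint.
There is no licit LF on which *every query* c-commands *one editor*.

No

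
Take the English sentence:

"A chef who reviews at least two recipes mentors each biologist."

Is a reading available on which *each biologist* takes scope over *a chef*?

Yes

*each biologist* sits in the matrix clause, not in the relative clause on *a chef*.
Clause-internal QR can adjoin the lower DP above the subject, yielding the inverse reading.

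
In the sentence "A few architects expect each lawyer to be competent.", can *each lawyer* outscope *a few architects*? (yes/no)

This is an ECM construction: *each lawyer* is the infinitival subject, Case-marked by the matrix verb, and the infinitive is transparent for QR.
Clause-internal QR can adjoin the lower DP above the subject, yielding the inverse reading.
The sentence is scopally ambiguous between *a few architects* > *each lawyer* and *each lawyer* > *a few architects*.

Yes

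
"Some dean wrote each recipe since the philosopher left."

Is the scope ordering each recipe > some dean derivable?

Yes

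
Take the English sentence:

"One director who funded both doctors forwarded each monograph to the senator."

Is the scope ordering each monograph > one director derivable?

Yes

The relative clause *who funded both doctors* modifies *one director*, but *each monograph* is not inside that relative clause — it is an argument of the matrix verb.
Clause-internal QR can adjoin the lower DP above the subject, yielding the inverse reading.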